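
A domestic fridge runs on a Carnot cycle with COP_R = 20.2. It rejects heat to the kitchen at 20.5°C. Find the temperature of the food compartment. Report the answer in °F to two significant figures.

44 °F

For a Carnot refrigerator COP_R = T_C/(T_H − T_C), so T_C = COP·T_H/(1 + COP).
With T_H = 293.65 K, T_C = 20.2 × 293.65/21.20 = 279.80 K.
Converting, 279.80 K = 43.97°F.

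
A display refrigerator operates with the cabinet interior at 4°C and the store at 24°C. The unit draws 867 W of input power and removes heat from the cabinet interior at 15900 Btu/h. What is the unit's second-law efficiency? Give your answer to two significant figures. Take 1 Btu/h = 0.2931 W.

0.39

Converting, Q̇_C = 15900 Btu/h = 4660 W, so COP_actual = Q̇_C/Ẇ = 4660/867.0 = 5.375.
In absolute terms T_C = 277.15 K and T_H = 297.15 K, so ΔT = 20.00 K.
COP_Carnot = T_C/ΔT = 277.15/20.00 = 13.86.
η_II = COP_actual/COP_Carnot = 5.375/13.86 = 0.3879.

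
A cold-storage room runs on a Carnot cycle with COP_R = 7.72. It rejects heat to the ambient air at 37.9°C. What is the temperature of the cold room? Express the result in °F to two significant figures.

36 °F

For a Carnot refrigerator COP_R = T_C/(T_H − T_C), so T_C = COP·T_H/(1 + COP).
With T_H = 311.05 K, T_C = 7.72 × 311.05/8.720 = 275.38 K.
Converting, 275.38 K = 36.01°F.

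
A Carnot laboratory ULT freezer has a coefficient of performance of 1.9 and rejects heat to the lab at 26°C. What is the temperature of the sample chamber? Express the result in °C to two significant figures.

-77 °C

For a Carnot refrigerator COP_R = T_C/(T_H − T_C), so T_C = COP·T_H/(1 + COP).
With T_H = 299.15 K, T_C = 1.9 × 299.15/2.900 = 195.99 K.
Converting, 195.99 K = -77.16°C.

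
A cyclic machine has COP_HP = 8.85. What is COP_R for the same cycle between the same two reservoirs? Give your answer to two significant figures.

7.9

Since Q_H = Q_C + W for any cycle, COP_R = Q_C/W = Q_H/W − 1.
COP_R = 8.85 − 1 = 7.85.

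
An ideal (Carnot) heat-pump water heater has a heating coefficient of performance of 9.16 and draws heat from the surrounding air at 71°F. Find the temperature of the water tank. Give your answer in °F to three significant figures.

136 °F

COP_HP = T_H/(T_H − T_C) rearranges to T_H = COP·T_C/(COP − 1).
With T_C = 294.82 K, T_H = 9.16 × 294.82/8.160 = 330.95 K.
Converting, 330.95 K = 136.03°F.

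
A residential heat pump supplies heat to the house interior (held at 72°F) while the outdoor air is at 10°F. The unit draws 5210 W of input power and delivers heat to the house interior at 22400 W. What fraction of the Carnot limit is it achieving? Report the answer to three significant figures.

COP_actual = Q̇_H/Ẇ = 22400/5210 = 4.299.
In absolute terms T_C = 260.93 K and T_H = 295.37 K, so ΔT = 34.44 K.
COP_Carnot = T_H/ΔT = 295.37/34.44 = 8.575.
η_II = COP_actual/COP_Carnot = 4.299/8.575 = 0.5014.

0.501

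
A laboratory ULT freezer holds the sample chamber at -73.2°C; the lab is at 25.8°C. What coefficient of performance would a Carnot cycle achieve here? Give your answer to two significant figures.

In absolute terms T_C = 199.95 K and T_H = 298.95 K, so ΔT = 99.00 K.
For a reversible cycle, COP_Carnot = T_C/ΔT = 199.95/99.00 = 2.020.

2.0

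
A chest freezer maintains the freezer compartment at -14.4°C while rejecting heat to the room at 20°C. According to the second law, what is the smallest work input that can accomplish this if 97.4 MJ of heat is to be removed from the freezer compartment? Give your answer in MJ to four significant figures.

12.95 MJ

In absolute terms T_C = 258.75 K and T_H = 293.15 K, so ΔT = 34.40 K.
The reversible limit is COP_R = T_C/ΔT = 7.522, so W_min = Q_C/COP = Q_C·ΔT/T_C.
W_min = 97.40 × 34.40/258.75 = 12.95 MJ.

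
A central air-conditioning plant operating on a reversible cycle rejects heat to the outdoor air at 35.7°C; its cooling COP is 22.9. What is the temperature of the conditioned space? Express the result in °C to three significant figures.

For a Carnot refrigerator COP_R = T_C/(T_H − T_C), so T_C = COP·T_H/(1 + COP).
With T_H = 308.85 K, T_C = 22.9 × 308.85/23.90 = 295.93 K.
Converting, 295.93 K = 22.78°C.

22.8 °C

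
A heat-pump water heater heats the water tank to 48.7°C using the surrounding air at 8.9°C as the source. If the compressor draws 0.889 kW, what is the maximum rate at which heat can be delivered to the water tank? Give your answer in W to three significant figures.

In absolute terms T_C = 282.05 K and T_H = 321.85 K, so ΔT = 39.80 K.
COP_Carnot = T_H/ΔT = 321.85/39.80 = 8.087.
Q̇_max = COP_Carnot × Ẇ = 8.087 × 0.8890 kW = 7.189 kW = 7189 W.

7190 W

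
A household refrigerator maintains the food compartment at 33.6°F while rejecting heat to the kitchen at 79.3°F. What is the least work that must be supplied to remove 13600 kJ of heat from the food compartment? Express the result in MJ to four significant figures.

1.260 MJ

In absolute terms T_C = 274.04 K and T_H = 299.43 K, so ΔT = 25.39 K.
The reversible limit is COP_R = T_C/ΔT = 10.79, so W_min = Q_C/COP = Q_C·ΔT/T_C.
W_min = 13600 × 25.39/274.04 = 1260 kJ = 1.260 MJ.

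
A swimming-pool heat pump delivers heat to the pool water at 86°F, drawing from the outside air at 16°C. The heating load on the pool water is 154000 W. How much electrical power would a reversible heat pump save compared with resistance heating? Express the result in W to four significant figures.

In absolute terms T_C = 289.15 K and T_H = 303.15 K, so ΔT = 14.00 K.
COP_Carnot = T_H/ΔT = 303.15/14.00 = 21.65.
Resistance heating needs Ẇ_res = Q̇_H = 154000 W; the reversible heat pump needs only Ẇ_hp = Q̇_H/COP = 7112 W.
Saving = 154000 − 7112 = 146900 W.

146900 W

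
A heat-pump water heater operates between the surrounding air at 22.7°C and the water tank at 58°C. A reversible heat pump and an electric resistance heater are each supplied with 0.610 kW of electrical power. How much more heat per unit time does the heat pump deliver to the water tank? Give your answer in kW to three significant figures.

In absolute terms T_C = 295.85 K and T_H = 331.15 K, so ΔT = 35.30 K.
COP_Carnot = T_H/ΔT = 331.15/35.30 = 9.381.
The heat pump delivers Q̇_H = COP × Ẇ = 5.722 kW; the resistance heater delivers Ẇ = 0.6100 kW.
Extra = (COP − 1)·Ẇ = 5.112 kW.

5.11 kW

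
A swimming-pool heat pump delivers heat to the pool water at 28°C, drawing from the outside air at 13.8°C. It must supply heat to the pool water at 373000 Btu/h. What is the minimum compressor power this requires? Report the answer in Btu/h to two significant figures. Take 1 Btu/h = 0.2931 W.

18000 Btu/h

In absolute terms T_C = 286.95 K and T_H = 301.15 K, so ΔT = 14.20 K.
COP_Carnot = T_H/ΔT = 301.15/14.20 = 21.21.
Ẇ_min = Q̇/COP_Carnot = 373000/21.21 = 17590 Btu/h.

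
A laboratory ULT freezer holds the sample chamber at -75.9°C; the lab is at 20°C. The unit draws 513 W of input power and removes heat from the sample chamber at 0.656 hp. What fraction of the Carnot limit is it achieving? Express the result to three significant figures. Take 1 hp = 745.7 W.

0.464

Converting, Q̇_C = 0.6560 hp = 489.2 W, so COP_actual = Q̇_C/Ẇ = 489.2/513.0 = 0.9536.
In absolute terms T_C = 197.25 K and T_H = 293.15 K, so ΔT = 95.90 K.
COP_Carnot = T_C/ΔT = 197.25/95.90 = 2.057.
η_II = COP_actual/COP_Carnot = 0.9536/2.057 = 0.4636.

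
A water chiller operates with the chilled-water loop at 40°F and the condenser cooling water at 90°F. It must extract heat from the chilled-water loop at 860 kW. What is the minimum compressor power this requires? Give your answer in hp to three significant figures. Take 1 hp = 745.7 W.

115 hp

In absolute terms T_C = 277.59 K and T_H = 305.37 K, so ΔT = 27.78 K.
COP_Carnot = T_C/ΔT = 277.59/27.78 = 9.993.
Ẇ_min = Q̇/COP_Carnot = 860.0/9.993 = 86.06 kW = 115.4 hp.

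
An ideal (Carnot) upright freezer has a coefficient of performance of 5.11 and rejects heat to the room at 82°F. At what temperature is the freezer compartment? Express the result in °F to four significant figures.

-6.653 °F

For a Carnot refrigerator COP_R = T_C/(T_H − T_C), so T_C = COP·T_H/(1 + COP).
With T_H = 300.93 K, T_C = 5.11 × 300.93/6.110 = 251.68 K.
Converting, 251.68 K = -6.65°F.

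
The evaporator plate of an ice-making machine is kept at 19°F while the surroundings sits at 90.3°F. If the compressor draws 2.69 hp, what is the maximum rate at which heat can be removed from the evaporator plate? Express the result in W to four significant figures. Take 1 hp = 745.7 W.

In absolute terms T_C = 265.93 K and T_H = 305.54 K, so ΔT = 39.61 K.
COP_Carnot = T_C/ΔT = 265.93/39.61 = 6.713.
Q̇_max = COP_Carnot × Ẇ = 6.713 × 2.690 hp = 18.06 hp = 13470 W.

13470 W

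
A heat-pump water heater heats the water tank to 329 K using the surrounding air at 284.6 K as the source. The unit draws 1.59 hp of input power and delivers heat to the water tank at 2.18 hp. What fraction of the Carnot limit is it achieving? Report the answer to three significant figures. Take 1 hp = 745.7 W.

0.185

COP_actual = Q̇_H/Ẇ = 2.180/1.590 = 1.371.
The reservoir spacing is ΔT = 329 − 284.6 = 44.40 K.
COP_Carnot = T_H/ΔT = 329.00/44.40 = 7.410.
η_II = COP_actual/COP_Carnot = 1.371/7.410 = 0.1850.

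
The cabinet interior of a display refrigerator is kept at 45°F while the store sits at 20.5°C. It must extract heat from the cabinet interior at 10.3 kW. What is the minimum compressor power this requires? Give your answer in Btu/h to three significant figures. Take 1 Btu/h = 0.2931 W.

In absolute terms T_C = 280.37 K and T_H = 293.65 K, so ΔT = 13.28 K.
COP_Carnot = T_C/ΔT = 280.37/13.28 = 21.12.
Ẇ_min = Q̇/COP_Carnot = 10.30/21.12 = 0.4878 kW = 1664 Btu/h.

1660 Btu/h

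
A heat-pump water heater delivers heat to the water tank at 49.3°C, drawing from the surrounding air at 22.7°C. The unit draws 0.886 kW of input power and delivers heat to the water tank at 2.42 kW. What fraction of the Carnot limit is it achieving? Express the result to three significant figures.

COP_actual = Q̇_H/Ẇ = 2.420/0.8860 = 2.731.
In absolute terms T_C = 295.85 K and T_H = 322.45 K, so ΔT = 26.60 K.
COP_Carnot = T_H/ΔT = 322.45/26.60 = 12.12.
η_II = COP_actual/COP_Carnot = 2.731/12.12 = 0.2253.

0.225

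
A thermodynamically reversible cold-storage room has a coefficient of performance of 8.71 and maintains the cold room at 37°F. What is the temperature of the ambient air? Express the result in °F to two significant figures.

COP_R = T_C/(T_H − T_C) gives T_H − T_C = T_C/COP.
With T_C = 275.93 K, T_H = 275.93 × (1 + 1/8.71) = 307.61 K.
Converting, 307.61 K = 94.02°F.

94 °F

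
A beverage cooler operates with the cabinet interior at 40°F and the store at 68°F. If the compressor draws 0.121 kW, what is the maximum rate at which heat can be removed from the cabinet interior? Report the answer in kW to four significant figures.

In absolute terms T_C = 277.59 K and T_H = 293.15 K, so ΔT = 15.56 K.
COP_Carnot = T_C/ΔT = 277.59/15.56 = 17.85.
Q̇_max = COP_Carnot × Ẇ = 17.85 × 0.1210 kW = 2.159 kW.

2.159 kW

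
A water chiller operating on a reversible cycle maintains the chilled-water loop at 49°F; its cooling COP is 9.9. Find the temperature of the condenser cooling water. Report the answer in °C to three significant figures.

COP_R = T_C/(T_H − T_C) gives T_H − T_C = T_C/COP.
With T_C = 282.59 K, T_H = 282.59 × (1 + 1/9.9) = 311.14 K.
Converting, 311.14 K = 37.99°C.

38.0 °C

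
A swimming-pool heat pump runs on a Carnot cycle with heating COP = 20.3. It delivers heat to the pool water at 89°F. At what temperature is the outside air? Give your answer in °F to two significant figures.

62 °F

COP_HP = T_H/(T_H − T_C) gives T_H − T_C = T_H/COP.
With T_H = 304.82 K, T_C = 304.82 × (1 − 1/20.3) = 289.80 K.
Converting, 289.80 K = 61.97°F.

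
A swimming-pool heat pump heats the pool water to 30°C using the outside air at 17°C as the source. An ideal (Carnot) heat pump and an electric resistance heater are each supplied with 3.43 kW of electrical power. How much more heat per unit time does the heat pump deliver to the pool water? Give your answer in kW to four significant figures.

76.55 kW

In absolute terms T_C = 290.15 K and T_H = 303.15 K, so ΔT = 13.00 K.
COP_Carnot = T_H/ΔT = 303.15/13.00 = 23.32.
The heat pump delivers Q̇_H = COP × Ẇ = 79.98 kW; the resistance heater delivers Ẇ = 3.430 kW.
Extra = (COP − 1)·Ẇ = 76.55 kW.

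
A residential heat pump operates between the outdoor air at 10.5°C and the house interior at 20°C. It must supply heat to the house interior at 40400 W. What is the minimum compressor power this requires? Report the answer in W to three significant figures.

In absolute terms T_C = 283.65 K and T_H = 293.15 K, so ΔT = 9.500 K.
COP_Carnot = T_H/ΔT = 293.15/9.500 = 30.86.
Ẇ_min = Q̇/COP_Carnot = 40400/30.86 = 1309 W.

1310 W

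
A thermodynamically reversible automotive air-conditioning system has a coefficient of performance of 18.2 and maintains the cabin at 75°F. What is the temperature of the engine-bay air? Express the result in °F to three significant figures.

COP_R = T_C/(T_H − T_C) gives T_H − T_C = T_C/COP.
With T_C = 297.04 K, T_H = 297.04 × (1 + 1/18.2) = 313.36 K.
Converting, 313.36 K = 104.38°F.

104 °F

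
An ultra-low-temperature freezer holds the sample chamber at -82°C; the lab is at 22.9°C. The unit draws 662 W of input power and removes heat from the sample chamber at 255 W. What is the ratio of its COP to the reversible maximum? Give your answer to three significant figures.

COP_actual = Q̇_C/Ẇ = 255.0/662.0 = 0.3852.
In absolute terms T_C = 191.15 K and T_H = 296.05 K, so ΔT = 104.9 K.
COP_Carnot = T_C/ΔT = 191.15/104.9 = 1.822.
η_II = COP_actual/COP_Carnot = 0.3852/1.822 = 0.2114.

0.211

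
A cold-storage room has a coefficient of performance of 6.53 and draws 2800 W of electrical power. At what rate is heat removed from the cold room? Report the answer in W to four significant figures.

18280 W

Q̇_C = COP × Ẇ = 6.53 × 2800 = 18280 W.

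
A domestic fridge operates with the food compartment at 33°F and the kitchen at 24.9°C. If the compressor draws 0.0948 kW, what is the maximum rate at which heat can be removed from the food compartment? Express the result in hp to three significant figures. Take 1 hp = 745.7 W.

1.43 hp

In absolute terms T_C = 273.71 K and T_H = 298.05 K, so ΔT = 24.34 K.
COP_Carnot = T_C/ΔT = 273.71/24.34 = 11.24.
Q̇_max = COP_Carnot × Ẇ = 11.24 × 0.09480 kW = 1.066 kW = 1.429 hp.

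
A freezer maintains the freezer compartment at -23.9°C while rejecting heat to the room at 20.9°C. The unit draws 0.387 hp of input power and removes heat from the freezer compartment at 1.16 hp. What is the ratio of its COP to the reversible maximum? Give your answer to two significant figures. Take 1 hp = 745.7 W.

0.54

COP_actual = Q̇_C/Ẇ = 1.160/0.3870 = 2.997.
In absolute terms T_C = 249.25 K and T_H = 294.05 K, so ΔT = 44.80 K.
COP_Carnot = T_C/ΔT = 249.25/44.80 = 5.564.
η_II = COP_actual/COP_Carnot = 2.997/5.564 = 0.5388.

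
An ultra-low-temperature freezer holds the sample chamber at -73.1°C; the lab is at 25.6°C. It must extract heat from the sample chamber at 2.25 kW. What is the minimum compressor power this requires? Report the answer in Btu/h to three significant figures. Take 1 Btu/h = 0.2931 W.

In absolute terms T_C = 200.05 K and T_H = 298.75 K, so ΔT = 98.70 K.
COP_Carnot = T_C/ΔT = 200.05/98.70 = 2.027.
Ẇ_min = Q̇/COP_Carnot = 2.250/2.027 = 1.110 kW = 3787 Btu/h.

3790 Btu/h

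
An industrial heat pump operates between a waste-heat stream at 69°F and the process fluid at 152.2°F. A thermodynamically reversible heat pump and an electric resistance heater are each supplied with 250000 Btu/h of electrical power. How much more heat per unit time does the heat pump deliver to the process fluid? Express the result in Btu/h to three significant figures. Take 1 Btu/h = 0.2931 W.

1590000 Btu/h

In absolute terms T_C = 293.71 K and T_H = 339.93 K, so ΔT = 46.22 K.
COP_Carnot = T_H/ΔT = 339.93/46.22 = 7.354.
The heat pump delivers Q̇_H = COP × Ẇ = 1839000 Btu/h; the resistance heater delivers Ẇ = 250000 Btu/h.
Extra = (COP − 1)·Ẇ = 1589000 Btu/h.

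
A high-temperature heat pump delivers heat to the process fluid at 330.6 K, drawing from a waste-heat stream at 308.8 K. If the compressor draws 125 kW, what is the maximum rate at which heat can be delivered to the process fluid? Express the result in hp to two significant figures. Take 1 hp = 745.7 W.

The reservoir spacing is ΔT = 330.6 − 308.8 = 21.80 K.
COP_Carnot = T_H/ΔT = 330.60/21.80 = 15.17.
Q̇_max = COP_Carnot × Ẇ = 15.17 × 125.0 kW = 1896 kW = 2542 hp.

2500 hp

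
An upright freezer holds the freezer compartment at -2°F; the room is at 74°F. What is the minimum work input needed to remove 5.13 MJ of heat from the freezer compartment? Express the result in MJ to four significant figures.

In absolute terms T_C = 254.26 K and T_H = 296.48 K, so ΔT = 42.22 K.
The reversible limit is COP_R = T_C/ΔT = 6.022, so W_min = Q_C/COP = Q_C·ΔT/T_C.
W_min = 5.130 × 42.22/254.26 = 0.8519 MJ.

0.8519 MJ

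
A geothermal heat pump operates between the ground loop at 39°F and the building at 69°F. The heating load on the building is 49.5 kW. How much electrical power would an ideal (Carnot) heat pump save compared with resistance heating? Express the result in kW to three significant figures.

In absolute terms T_C = 277.04 K and T_H = 293.71 K, so ΔT = 16.67 K.
COP_Carnot = T_H/ΔT = 293.71/16.67 = 17.62.
Resistance heating needs Ẇ_res = Q̇_H = 49.50 kW; the reversible heat pump needs only Ẇ_hp = Q̇_H/COP = 2.809 kW.
Saving = 49.50 − 2.809 = 46.69 kW.

46.7 kW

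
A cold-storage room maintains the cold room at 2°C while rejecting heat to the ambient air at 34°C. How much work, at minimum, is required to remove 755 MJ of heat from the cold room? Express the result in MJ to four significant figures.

In absolute terms T_C = 275.15 K and T_H = 307.15 K, so ΔT = 32.00 K.
The reversible limit is COP_R = T_C/ΔT = 8.598, so W_min = Q_C/COP = Q_C·ΔT/T_C.
W_min = 755.0 × 32.00/275.15 = 87.81 MJ.

87.81 MJ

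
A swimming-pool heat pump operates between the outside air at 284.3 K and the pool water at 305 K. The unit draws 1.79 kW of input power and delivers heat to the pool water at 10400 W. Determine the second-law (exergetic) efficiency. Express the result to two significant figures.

0.39

Converting, Q̇_H = 10400 W = 10.40 kW, so COP_actual = Q̇_H/Ẇ = 10.40/1.790 = 5.810.
The reservoir spacing is ΔT = 305 − 284.3 = 20.70 K.
COP_Carnot = T_H/ΔT = 305.00/20.70 = 14.73.
η_II = COP_actual/COP_Carnot = 5.810/14.73 = 0.3943.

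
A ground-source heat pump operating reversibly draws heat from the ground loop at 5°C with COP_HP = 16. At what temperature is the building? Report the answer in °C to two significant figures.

24 °C

COP_HP = T_H/(T_H − T_C) rearranges to T_H = COP·T_C/(COP − 1).
With T_C = 278.15 K, T_H = 16 × 278.15/15.00 = 296.69 K.
Converting, 296.69 K = 23.54°C.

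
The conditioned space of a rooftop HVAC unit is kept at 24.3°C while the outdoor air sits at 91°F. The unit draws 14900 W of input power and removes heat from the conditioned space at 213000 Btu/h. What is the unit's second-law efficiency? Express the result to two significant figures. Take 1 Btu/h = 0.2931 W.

0.12

Converting, Q̇_C = 213000 Btu/h = 62430 W, so COP_actual = Q̇_C/Ẇ = 62430/14900 = 4.190.
In absolute terms T_C = 297.45 K and T_H = 305.93 K, so ΔT = 8.478 K.
COP_Carnot = T_C/ΔT = 297.45/8.478 = 35.09.
η_II = COP_actual/COP_Carnot = 4.190/35.09 = 0.1194.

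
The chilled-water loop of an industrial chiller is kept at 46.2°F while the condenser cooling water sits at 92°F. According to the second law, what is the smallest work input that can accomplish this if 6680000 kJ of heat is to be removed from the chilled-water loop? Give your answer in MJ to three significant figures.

605 MJ

In absolute terms T_C = 281.04 K and T_H = 306.48 K, so ΔT = 25.44 K.
The reversible limit is COP_R = T_C/ΔT = 11.05, so W_min = Q_C/COP = Q_C·ΔT/T_C.
W_min = 6680000 × 25.44/281.04 = 604800 kJ = 604.8 MJ.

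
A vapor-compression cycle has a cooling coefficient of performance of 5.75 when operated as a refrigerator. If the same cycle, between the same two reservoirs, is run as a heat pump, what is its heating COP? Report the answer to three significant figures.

6.75

The first law on one cycle gives Q_H = Q_C + W, so Q_H/W = Q_C/W + 1.
COP_HP = COP_R + 1 = 5.75 + 1 = 6.75.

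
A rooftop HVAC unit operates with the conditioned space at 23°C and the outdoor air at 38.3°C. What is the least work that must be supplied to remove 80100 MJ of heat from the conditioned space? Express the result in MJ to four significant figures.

4138 MJ

In absolute terms T_C = 296.15 K and T_H = 311.45 K, so ΔT = 15.30 K.
The reversible limit is COP_R = T_C/ΔT = 19.36, so W_min = Q_C/COP = Q_C·ΔT/T_C.
W_min = 80100 × 15.30/296.15 = 4138 MJ.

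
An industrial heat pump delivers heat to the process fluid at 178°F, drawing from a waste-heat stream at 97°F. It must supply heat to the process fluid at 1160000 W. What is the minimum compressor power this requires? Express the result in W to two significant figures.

150000 W

In absolute terms T_C = 309.26 K and T_H = 354.26 K, so ΔT = 45.00 K.
COP_Carnot = T_H/ΔT = 354.26/45.00 = 7.872.
Ẇ_min = Q̇/COP_Carnot = 1160000/7.872 = 147300 W.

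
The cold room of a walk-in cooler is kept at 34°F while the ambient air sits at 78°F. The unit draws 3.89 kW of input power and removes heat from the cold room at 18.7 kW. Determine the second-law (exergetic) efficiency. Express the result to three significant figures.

COP_actual = Q̇_C/Ẇ = 18.70/3.890 = 4.807.
In absolute terms T_C = 274.26 K and T_H = 298.71 K, so ΔT = 24.44 K.
COP_Carnot = T_C/ΔT = 274.26/24.44 = 11.22.
η_II = COP_actual/COP_Carnot = 4.807/11.22 = 0.4285.

0.428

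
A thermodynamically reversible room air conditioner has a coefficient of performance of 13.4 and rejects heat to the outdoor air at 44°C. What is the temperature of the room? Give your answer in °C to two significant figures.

22 °C

For a Carnot refrigerator COP_R = T_C/(T_H − T_C), so T_C = COP·T_H/(1 + COP).
With T_H = 317.15 K, T_C = 13.4 × 317.15/14.40 = 295.13 K.
Converting, 295.13 K = 21.98°C.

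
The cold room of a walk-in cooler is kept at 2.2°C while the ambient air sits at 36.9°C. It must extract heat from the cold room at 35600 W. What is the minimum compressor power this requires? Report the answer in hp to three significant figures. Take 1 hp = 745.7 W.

In absolute terms T_C = 275.35 K and T_H = 310.05 K, so ΔT = 34.70 K.
COP_Carnot = T_C/ΔT = 275.35/34.70 = 7.935.
Ẇ_min = Q̇/COP_Carnot = 35600/7.935 = 4486 W = 6.016 hp.

6.02 hp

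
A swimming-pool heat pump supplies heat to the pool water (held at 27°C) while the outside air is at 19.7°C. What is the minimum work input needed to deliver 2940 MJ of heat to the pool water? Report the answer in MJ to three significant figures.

71.5 MJ

In absolute terms T_C = 292.85 K and T_H = 300.15 K, so ΔT = 7.300 K.
The reversible limit is COP_HP = T_H/ΔT = 41.12, so W_min = Q_H/COP = Q_H·ΔT/T_H.
W_min = 2940 × 7.300/300.15 = 71.50 MJ.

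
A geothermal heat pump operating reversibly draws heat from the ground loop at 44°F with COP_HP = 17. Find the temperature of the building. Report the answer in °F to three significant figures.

75.5 °F

COP_HP = T_H/(T_H − T_C) rearranges to T_H = COP·T_C/(COP − 1).
With T_C = 279.82 K, T_H = 17 × 279.82/16.00 = 297.31 K.
Converting, 297.31 K = 75.48°F.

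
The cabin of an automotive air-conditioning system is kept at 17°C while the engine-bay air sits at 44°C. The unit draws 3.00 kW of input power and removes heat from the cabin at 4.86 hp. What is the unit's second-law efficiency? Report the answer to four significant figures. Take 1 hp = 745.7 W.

0.1124

Converting, Q̇_C = 4.860 hp = 3.624 kW, so COP_actual = Q̇_C/Ẇ = 3.624/3.000 = 1.208.
In absolute terms T_C = 290.15 K and T_H = 317.15 K, so ΔT = 27.00 K.
COP_Carnot = T_C/ΔT = 290.15/27.00 = 10.75.
η_II = COP_actual/COP_Carnot = 1.208/10.75 = 0.1124.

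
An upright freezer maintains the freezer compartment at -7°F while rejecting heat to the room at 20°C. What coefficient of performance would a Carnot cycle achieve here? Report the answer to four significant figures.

In absolute terms T_C = 251.48 K and T_H = 293.15 K, so ΔT = 41.67 K.
For a reversible cycle, COP_Carnot = T_C/ΔT = 251.48/41.67 = 6.036.

6.036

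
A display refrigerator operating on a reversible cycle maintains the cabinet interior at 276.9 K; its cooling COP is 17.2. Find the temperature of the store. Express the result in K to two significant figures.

290 K

COP_R = T_C/(T_H − T_C) gives T_H − T_C = T_C/COP.
With T_C = 276.90 K, T_H = 276.90 × (1 + 1/17.2) = 293.00 K.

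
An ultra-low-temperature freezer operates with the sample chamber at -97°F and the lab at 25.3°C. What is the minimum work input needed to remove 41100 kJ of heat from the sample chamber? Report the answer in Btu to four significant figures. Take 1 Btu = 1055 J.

18750 Btu

In absolute terms T_C = 201.48 K and T_H = 298.45 K, so ΔT = 96.97 K.
The reversible limit is COP_R = T_C/ΔT = 2.078, so W_min = Q_C/COP = Q_C·ΔT/T_C.
W_min = 41100 × 96.97/201.48 = 19780 kJ = 18750 Btu.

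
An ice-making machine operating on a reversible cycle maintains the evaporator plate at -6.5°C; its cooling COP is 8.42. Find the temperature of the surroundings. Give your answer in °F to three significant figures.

COP_R = T_C/(T_H − T_C) gives T_H − T_C = T_C/COP.
With T_C = 266.65 K, T_H = 266.65 × (1 + 1/8.42) = 298.32 K.
Converting, 298.32 K = 77.30°F.

77.3 °F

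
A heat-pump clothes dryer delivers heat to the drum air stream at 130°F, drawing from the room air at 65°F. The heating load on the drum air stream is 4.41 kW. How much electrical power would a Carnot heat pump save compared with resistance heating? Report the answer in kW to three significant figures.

In absolute terms T_C = 291.48 K and T_H = 327.59 K, so ΔT = 36.11 K.
COP_Carnot = T_H/ΔT = 327.59/36.11 = 9.072.
Resistance heating needs Ẇ_res = Q̇_H = 4.410 kW; the reversible heat pump needs only Ẇ_hp = Q̇_H/COP = 0.4861 kW.
Saving = 4.410 − 0.4861 = 3.924 kW.

3.92 kW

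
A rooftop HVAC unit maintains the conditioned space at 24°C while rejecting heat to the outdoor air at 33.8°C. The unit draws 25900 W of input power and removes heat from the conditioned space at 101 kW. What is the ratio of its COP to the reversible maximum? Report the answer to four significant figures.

Converting, Q̇_C = 101.0 kW = 101000 W, so COP_actual = Q̇_C/Ẇ = 101000/25900 = 3.900.
In absolute terms T_C = 297.15 K and T_H = 306.95 K, so ΔT = 9.800 K.
COP_Carnot = T_C/ΔT = 297.15/9.800 = 30.32.
η_II = COP_actual/COP_Carnot = 3.900/30.32 = 0.1286.

0.1286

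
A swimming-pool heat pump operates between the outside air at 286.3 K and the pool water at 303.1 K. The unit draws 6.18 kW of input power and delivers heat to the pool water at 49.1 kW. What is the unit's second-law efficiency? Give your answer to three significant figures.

COP_actual = Q̇_H/Ẇ = 49.10/6.180 = 7.945.
The reservoir spacing is ΔT = 303.1 − 286.3 = 16.80 K.
COP_Carnot = T_H/ΔT = 303.10/16.80 = 18.04.
η_II = COP_actual/COP_Carnot = 7.945/18.04 = 0.4404.

0.440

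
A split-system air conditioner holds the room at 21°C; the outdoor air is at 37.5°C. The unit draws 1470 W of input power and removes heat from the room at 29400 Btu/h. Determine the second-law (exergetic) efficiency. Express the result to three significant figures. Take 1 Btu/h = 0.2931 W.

0.329

Converting, Q̇_C = 29400 Btu/h = 8617 W, so COP_actual = Q̇_C/Ẇ = 8617/1470 = 5.862.
In absolute terms T_C = 294.15 K and T_H = 310.65 K, so ΔT = 16.50 K.
COP_Carnot = T_C/ΔT = 294.15/16.50 = 17.83.
η_II = COP_actual/COP_Carnot = 5.862/17.83 = 0.3288.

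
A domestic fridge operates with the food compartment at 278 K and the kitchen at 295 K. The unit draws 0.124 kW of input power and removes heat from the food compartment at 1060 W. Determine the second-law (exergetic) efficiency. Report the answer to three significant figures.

Converting, Q̇_C = 1060 W = 1.060 kW, so COP_actual = Q̇_C/Ẇ = 1.060/0.1240 = 8.548.
The reservoir spacing is ΔT = 295 − 278 = 17.00 K.
COP_Carnot = T_C/ΔT = 278.00/17.00 = 16.35.
η_II = COP_actual/COP_Carnot = 8.548/16.35 = 0.5227.

0.523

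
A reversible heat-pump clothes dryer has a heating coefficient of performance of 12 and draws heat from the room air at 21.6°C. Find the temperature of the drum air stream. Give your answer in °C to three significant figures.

48.4 °C

COP_HP = T_H/(T_H − T_C) rearranges to T_H = COP·T_C/(COP − 1).
With T_C = 294.75 K, T_H = 12 × 294.75/11.00 = 321.55 K.
Converting, 321.55 K = 48.40°C.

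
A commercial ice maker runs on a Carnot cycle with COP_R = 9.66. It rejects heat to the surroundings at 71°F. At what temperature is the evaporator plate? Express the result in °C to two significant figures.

-6.0 °C

For a Carnot refrigerator COP_R = T_C/(T_H − T_C), so T_C = COP·T_H/(1 + COP).
With T_H = 294.82 K, T_C = 9.66 × 294.82/10.66 = 267.16 K.
Converting, 267.16 K = -5.99°C.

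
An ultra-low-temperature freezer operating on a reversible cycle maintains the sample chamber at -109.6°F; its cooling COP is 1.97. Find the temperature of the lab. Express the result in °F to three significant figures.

68.1 °F

COP_R = T_C/(T_H − T_C) gives T_H − T_C = T_C/COP.
With T_C = 194.48 K, T_H = 194.48 × (1 + 1/1.97) = 293.21 K.
Converting, 293.21 K = 68.10°F.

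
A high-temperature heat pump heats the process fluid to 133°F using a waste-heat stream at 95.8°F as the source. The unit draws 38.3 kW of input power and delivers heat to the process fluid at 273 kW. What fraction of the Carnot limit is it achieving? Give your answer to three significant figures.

COP_actual = Q̇_H/Ẇ = 273.0/38.30 = 7.128.
In absolute terms T_C = 308.59 K and T_H = 329.26 K, so ΔT = 20.67 K.
COP_Carnot = T_H/ΔT = 329.26/20.67 = 15.93.
η_II = COP_actual/COP_Carnot = 7.128/15.93 = 0.4474.

0.447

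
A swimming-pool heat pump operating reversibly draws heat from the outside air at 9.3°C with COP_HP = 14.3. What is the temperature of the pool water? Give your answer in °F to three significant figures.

COP_HP = T_H/(T_H − T_C) rearranges to T_H = COP·T_C/(COP − 1).
With T_C = 282.45 K, T_H = 14.3 × 282.45/13.30 = 303.69 K.
Converting, 303.69 K = 86.97°F.

87.0 °F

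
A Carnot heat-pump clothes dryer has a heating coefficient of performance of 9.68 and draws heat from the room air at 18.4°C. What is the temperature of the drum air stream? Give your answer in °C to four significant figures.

COP_HP = T_H/(T_H − T_C) rearranges to T_H = COP·T_C/(COP − 1).
With T_C = 291.55 K, T_H = 9.68 × 291.55/8.680 = 325.14 K.
Converting, 325.14 K = 51.99°C.

51.99 °C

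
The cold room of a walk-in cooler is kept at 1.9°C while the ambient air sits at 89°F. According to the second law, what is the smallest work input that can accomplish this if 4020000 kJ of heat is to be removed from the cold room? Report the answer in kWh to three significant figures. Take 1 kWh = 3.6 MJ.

In absolute terms T_C = 275.05 K and T_H = 304.82 K, so ΔT = 29.77 K.
The reversible limit is COP_R = T_C/ΔT = 9.240, so W_min = Q_C/COP = Q_C·ΔT/T_C.
W_min = 4020000 × 29.77/275.05 = 435100 kJ = 120.8 kWh.

121 kWh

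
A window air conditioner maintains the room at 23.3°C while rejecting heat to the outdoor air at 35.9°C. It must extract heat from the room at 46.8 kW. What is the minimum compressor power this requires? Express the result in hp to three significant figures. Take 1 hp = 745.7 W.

In absolute terms T_C = 296.45 K and T_H = 309.05 K, so ΔT = 12.60 K.
COP_Carnot = T_C/ΔT = 296.45/12.60 = 23.53.
Ẇ_min = Q̇/COP_Carnot = 46.80/23.53 = 1.989 kW = 2.667 hp.

2.67 hp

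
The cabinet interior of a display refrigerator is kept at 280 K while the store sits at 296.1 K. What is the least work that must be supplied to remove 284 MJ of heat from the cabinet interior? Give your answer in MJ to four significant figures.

16.33 MJ

The reservoir spacing is ΔT = 296.1 − 280 = 16.10 K.
The reversible limit is COP_R = T_C/ΔT = 17.39, so W_min = Q_C/COP = Q_C·ΔT/T_C.
W_min = 284.0 × 16.10/280.00 = 16.33 MJ.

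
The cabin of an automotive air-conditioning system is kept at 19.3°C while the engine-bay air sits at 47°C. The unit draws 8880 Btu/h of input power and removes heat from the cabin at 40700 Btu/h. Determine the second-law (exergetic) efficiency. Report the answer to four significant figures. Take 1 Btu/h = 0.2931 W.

COP_actual = Q̇_C/Ẇ = 40700/8880 = 4.583.
In absolute terms T_C = 292.45 K and T_H = 320.15 K, so ΔT = 27.70 K.
COP_Carnot = T_C/ΔT = 292.45/27.70 = 10.56.
η_II = COP_actual/COP_Carnot = 4.583/10.56 = 0.4341.

0.4341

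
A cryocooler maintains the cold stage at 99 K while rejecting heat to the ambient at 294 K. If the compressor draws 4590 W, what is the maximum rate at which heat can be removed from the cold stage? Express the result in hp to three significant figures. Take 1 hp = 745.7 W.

The reservoir spacing is ΔT = 294 − 99 = 195.0 K.
COP_Carnot = T_C/ΔT = 99.00/195.0 = 0.5077.
Q̇_max = COP_Carnot × Ẇ = 0.5077 × 4590 W = 2330 W = 3.125 hp.

3.12 hp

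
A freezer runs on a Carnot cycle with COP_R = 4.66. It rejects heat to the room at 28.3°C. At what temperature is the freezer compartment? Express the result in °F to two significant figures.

For a Carnot refrigerator COP_R = T_C/(T_H − T_C), so T_C = COP·T_H/(1 + COP).
With T_H = 301.45 K, T_C = 4.66 × 301.45/5.660 = 248.19 K.
Converting, 248.19 K = -12.93°F.

-13 °F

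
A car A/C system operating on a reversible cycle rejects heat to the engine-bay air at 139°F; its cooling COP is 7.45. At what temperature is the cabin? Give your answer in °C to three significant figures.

20.1 °C

For a Carnot refrigerator COP_R = T_C/(T_H − T_C), so T_C = COP·T_H/(1 + COP).
With T_H = 332.59 K, T_C = 7.45 × 332.59/8.450 = 293.23 K.
Converting, 293.23 K = 20.08°C.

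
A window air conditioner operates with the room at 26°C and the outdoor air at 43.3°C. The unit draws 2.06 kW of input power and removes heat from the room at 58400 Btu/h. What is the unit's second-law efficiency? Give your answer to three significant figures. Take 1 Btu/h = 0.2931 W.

0.481

Converting, Q̇_C = 58400 Btu/h = 17.12 kW, so COP_actual = Q̇_C/Ẇ = 17.12/2.060 = 8.309.
In absolute terms T_C = 299.15 K and T_H = 316.45 K, so ΔT = 17.30 K.
COP_Carnot = T_C/ΔT = 299.15/17.30 = 17.29.
η_II = COP_actual/COP_Carnot = 8.309/17.29 = 0.4805.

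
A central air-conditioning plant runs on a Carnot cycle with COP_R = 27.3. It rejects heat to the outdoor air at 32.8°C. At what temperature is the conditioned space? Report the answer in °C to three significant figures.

For a Carnot refrigerator COP_R = T_C/(T_H − T_C), so T_C = COP·T_H/(1 + COP).
With T_H = 305.95 K, T_C = 27.3 × 305.95/28.30 = 295.14 K.
Converting, 295.14 K = 21.99°C.

22.0 °C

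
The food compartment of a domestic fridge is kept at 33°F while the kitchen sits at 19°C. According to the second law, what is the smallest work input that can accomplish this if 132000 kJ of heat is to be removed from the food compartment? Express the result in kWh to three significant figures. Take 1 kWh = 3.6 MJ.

2.47 kWh

In absolute terms T_C = 273.71 K and T_H = 292.15 K, so ΔT = 18.44 K.
The reversible limit is COP_R = T_C/ΔT = 14.84, so W_min = Q_C/COP = Q_C·ΔT/T_C.
W_min = 132000 × 18.44/273.71 = 8895 kJ = 2.471 kWh.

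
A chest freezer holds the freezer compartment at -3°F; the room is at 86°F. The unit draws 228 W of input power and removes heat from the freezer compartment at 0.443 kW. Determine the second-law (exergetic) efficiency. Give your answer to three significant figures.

Converting, Q̇_C = 0.4430 kW = 443.0 W, so COP_actual = Q̇_C/Ẇ = 443.0/228.0 = 1.943.
In absolute terms T_C = 253.71 K and T_H = 303.15 K, so ΔT = 49.44 K.
COP_Carnot = T_C/ΔT = 253.71/49.44 = 5.131.
η_II = COP_actual/COP_Carnot = 1.943/5.131 = 0.3787.

0.379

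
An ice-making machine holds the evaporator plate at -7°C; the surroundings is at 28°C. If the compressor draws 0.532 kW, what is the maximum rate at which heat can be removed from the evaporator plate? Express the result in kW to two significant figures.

4.0 kW

In absolute terms T_C = 266.15 K and T_H = 301.15 K, so ΔT = 35.00 K.
COP_Carnot = T_C/ΔT = 266.15/35.00 = 7.604.
Q̇_max = COP_Carnot × Ẇ = 7.604 × 0.5320 kW = 4.045 kW.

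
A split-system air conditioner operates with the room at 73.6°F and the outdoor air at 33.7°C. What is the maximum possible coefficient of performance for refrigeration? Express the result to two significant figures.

In absolute terms T_C = 296.26 K and T_H = 306.85 K, so ΔT = 10.59 K.
For a reversible cycle, COP_Carnot = T_C/ΔT = 296.26/10.59 = 27.98.

28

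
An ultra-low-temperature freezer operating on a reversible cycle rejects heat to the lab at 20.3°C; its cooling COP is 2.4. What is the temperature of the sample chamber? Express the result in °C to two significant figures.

-66 °C

For a Carnot refrigerator COP_R = T_C/(T_H − T_C), so T_C = COP·T_H/(1 + COP).
With T_H = 293.45 K, T_C = 2.4 × 293.45/3.400 = 207.14 K.
Converting, 207.14 K = -66.01°C.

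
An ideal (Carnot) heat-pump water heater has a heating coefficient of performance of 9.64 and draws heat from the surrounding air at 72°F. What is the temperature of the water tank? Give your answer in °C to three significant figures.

COP_HP = T_H/(T_H − T_C) rearranges to T_H = COP·T_C/(COP − 1).
With T_C = 295.37 K, T_H = 9.64 × 295.37/8.640 = 329.56 K.
Converting, 329.56 K = 56.41°C.

56.4 °C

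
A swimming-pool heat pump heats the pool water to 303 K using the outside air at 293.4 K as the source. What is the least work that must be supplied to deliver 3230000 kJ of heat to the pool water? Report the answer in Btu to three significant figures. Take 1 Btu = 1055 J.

97000 Btu

The reservoir spacing is ΔT = 303 − 293.4 = 9.600 K.
The reversible limit is COP_HP = T_H/ΔT = 31.56, so W_min = Q_H/COP = Q_H·ΔT/T_H.
W_min = 3230000 × 9.600/303.00 = 102300 kJ = 97000 Btu.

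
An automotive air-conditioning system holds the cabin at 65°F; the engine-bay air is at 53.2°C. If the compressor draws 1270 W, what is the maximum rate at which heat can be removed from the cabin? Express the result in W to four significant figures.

In absolute terms T_C = 291.48 K and T_H = 326.35 K, so ΔT = 34.87 K.
COP_Carnot = T_C/ΔT = 291.48/34.87 = 8.360.
Q̇_max = COP_Carnot × Ẇ = 8.360 × 1270 W = 10620 W.

10620 W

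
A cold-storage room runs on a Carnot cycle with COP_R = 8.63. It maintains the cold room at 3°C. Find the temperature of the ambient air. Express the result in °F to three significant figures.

COP_R = T_C/(T_H − T_C) gives T_H − T_C = T_C/COP.
With T_C = 276.15 K, T_H = 276.15 × (1 + 1/8.63) = 308.15 K.
Converting, 308.15 K = 95.00°F.

95.0 °F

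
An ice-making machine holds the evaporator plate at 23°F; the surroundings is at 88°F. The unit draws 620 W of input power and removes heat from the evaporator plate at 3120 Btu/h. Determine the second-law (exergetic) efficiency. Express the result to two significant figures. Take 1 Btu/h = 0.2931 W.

0.20

Converting, Q̇_C = 3120 Btu/h = 914.5 W, so COP_actual = Q̇_C/Ẇ = 914.5/620.0 = 1.475.
In absolute terms T_C = 268.15 K and T_H = 304.26 K, so ΔT = 36.11 K.
COP_Carnot = T_C/ΔT = 268.15/36.11 = 7.426.
η_II = COP_actual/COP_Carnot = 1.475/7.426 = 0.1986.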